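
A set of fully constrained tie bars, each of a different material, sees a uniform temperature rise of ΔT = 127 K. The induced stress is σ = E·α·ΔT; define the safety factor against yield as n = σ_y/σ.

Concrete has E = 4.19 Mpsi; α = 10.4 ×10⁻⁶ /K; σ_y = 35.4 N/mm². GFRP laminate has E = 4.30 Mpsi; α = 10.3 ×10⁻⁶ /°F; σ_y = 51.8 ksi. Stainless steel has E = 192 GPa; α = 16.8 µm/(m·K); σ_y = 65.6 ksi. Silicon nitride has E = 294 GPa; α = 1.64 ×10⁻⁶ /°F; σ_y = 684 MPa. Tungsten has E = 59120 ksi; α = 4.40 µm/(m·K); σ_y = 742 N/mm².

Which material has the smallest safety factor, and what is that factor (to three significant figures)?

concrete, n = 0.928

With everything in SI (GPa, ×10⁻⁶/K, MPa):
  concrete: E = 28.89, α = 10.4, σ_y = 35.40 → σ = 38.2 MPa, n = 0.928
  GFRP laminate: E = 29.65, α = 18.5, σ_y = 357.1 → σ = 69.8 MPa, n = 5.12
  stainless steel: E = 192.0, α = 16.8, σ_y = 452.3 → σ = 410 MPa, n = 1.10
  silicon nitride: E = 294.0, α = 2.95, σ_y = 684.0 → σ = 110 MPa, n = 6.21
  tungsten: E = 407.6, α = 4.40, σ_y = 742.0 → σ = 228 MPa, n = 3.26
Smallest n: concrete with n = 0.928.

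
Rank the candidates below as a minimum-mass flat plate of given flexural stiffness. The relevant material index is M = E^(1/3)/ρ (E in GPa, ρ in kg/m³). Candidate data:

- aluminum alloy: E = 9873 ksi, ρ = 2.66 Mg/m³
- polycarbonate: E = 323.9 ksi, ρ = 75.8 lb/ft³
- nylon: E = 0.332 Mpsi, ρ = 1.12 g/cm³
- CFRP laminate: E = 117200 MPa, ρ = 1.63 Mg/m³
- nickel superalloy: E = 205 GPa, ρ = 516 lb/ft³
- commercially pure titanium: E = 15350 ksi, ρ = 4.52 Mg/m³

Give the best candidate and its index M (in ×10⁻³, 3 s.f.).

CFRP laminate, M = 3.00×10⁻³

After converting to SI:
  aluminum alloy: E = 68.07 GPa, ρ = 2660 kg/m³
  polycarbonate: E = 2.233 GPa, ρ = 1214 kg/m³
  nylon: E = 2.289 GPa, ρ = 1120 kg/m³
  CFRP laminate: E = 117.2 GPa, ρ = 1630 kg/m³
  nickel superalloy: E = 205.0 GPa, ρ = 8266 kg/m³
  commercially pure titanium: E = 105.8 GPa, ρ = 4520 kg/m³
  CFRP laminate: M = 3.00×10⁻³
  aluminum alloy: M = 1.53×10⁻³
  nylon: M = 1.18×10⁻³
  polycarbonate: M = 1.08×10⁻³
  commercially pure titanium: M = 1.05×10⁻³
  nickel superalloy: M = 0.713×10⁻³
CFRP laminate ranks first.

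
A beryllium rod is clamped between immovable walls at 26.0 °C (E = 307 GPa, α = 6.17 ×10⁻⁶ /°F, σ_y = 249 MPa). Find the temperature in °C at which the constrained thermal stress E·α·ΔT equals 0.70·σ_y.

77.1 °C

α = 6.17×10⁻⁶/°F × 9/5 = 11.1×10⁻⁶/K.
E·α·ΔT = 174.3 MPa ⇒ ΔT = 174.3 / (307.0×10³ × 11.1×10⁻⁶) = 51.12 K.
T = 26.0 + 51.12 = 77.12 °C.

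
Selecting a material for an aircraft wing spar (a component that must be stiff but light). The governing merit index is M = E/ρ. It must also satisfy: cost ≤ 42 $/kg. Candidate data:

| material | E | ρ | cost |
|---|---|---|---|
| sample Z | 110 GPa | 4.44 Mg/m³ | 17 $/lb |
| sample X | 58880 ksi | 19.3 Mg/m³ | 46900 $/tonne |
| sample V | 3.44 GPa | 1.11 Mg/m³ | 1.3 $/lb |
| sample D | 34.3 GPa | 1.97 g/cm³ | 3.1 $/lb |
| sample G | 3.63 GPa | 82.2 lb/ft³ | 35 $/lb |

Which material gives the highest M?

sample Z

Screen on constraints: cost ≤ 42 $/kg. Survivors: sample Z, sample V, sample D.
Normalizing units and computing the index:
  sample Z: E = 110.0 GPa, ρ = 4440 kg/m³
  sample V: E = 3.440 GPa, ρ = 1110 kg/m³
  sample D: E = 34.30 GPa, ρ = 1970 kg/m³
  sample Z: M = 24.8 MN·m/kg
  sample D: M = 17.4 MN·m/kg
  sample V: M = 3.10 MN·m/kg
Highest index: sample Z.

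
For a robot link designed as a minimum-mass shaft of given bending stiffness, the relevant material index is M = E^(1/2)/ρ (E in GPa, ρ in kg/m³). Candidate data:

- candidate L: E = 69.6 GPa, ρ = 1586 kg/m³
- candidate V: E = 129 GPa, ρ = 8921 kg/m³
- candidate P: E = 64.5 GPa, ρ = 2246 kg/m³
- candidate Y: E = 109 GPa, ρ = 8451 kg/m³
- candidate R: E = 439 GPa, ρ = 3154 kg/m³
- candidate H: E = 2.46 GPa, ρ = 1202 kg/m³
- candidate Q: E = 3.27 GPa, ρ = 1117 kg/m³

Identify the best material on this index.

candidate R

Evaluate M for each candidate:
  candidate R: M = 6.64×10⁻³
  candidate L: M = 5.26×10⁻³
  candidate P: M = 3.58×10⁻³
  candidate Q: M = 1.62×10⁻³
  candidate H: M = 1.30×10⁻³
  candidate V: M = 1.27×10⁻³
  candidate Y: M = 1.24×10⁻³
Highest index: candidate R.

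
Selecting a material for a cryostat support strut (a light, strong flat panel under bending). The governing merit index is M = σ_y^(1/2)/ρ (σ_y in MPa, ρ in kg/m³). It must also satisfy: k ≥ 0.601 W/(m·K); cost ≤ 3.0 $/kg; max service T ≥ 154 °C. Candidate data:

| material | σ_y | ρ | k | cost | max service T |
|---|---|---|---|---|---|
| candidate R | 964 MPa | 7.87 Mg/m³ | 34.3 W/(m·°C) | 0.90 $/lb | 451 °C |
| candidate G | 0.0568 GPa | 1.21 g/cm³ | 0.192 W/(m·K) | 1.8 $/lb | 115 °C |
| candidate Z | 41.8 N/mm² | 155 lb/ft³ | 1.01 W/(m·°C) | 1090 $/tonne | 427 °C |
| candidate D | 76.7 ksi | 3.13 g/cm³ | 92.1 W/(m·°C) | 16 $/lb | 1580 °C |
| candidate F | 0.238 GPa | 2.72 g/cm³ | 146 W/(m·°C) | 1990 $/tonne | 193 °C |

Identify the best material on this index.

Screen on constraints: k ≥ 0.601 W/(m·K); cost ≤ 3.0 $/kg; max service T ≥ 154 °C. Survivors: candidate R, candidate Z, candidate F.
Normalizing units and computing the index:
  candidate R: σ_y = 964.0 MPa, ρ = 7870 kg/m³
  candidate Z: σ_y = 41.80 MPa, ρ = 2483 kg/m³
  candidate F: σ_y = 238.0 MPa, ρ = 2720 kg/m³
  candidate F: M = 5.67×10⁻³
  candidate R: M = 3.95×10⁻³
  candidate Z: M = 2.60×10⁻³
Candidate F ranks first.

candidate F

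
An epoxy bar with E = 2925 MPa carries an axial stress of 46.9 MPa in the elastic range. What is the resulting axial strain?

E = 2925 MPa = 2.925 GPa = 2925 MPa.
ε = σ/E = 46.9 / 2925 = 0.0160.

0.0160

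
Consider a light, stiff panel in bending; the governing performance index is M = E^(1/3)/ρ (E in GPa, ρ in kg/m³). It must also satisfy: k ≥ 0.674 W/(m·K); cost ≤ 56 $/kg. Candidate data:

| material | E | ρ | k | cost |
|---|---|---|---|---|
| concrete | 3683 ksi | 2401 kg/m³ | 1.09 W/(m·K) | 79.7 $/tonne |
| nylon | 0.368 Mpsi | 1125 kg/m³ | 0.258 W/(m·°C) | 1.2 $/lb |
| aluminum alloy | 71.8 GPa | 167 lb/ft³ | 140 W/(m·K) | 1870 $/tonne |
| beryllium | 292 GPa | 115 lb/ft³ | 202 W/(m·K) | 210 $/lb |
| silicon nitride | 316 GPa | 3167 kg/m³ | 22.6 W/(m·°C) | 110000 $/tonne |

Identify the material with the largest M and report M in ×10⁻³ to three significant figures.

Screen on constraints: k ≥ 0.674 W/(m·K); cost ≤ 56 $/kg. Survivors: concrete, aluminum alloy.
Convert each candidate to consistent units, then evaluate M:
  concrete: E = 25.39 GPa, ρ = 2401 kg/m³
  aluminum alloy: E = 71.80 GPa, ρ = 2675 kg/m³
  aluminum alloy: M = 1.55×10⁻³
  concrete: M = 1.22×10⁻³
Highest index: aluminum alloy.

aluminum alloy, M = 1.55×10⁻³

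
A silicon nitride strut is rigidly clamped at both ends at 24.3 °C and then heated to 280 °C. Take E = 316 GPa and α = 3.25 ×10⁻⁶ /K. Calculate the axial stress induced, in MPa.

ΔT = 255.7 K. Constrained thermal stress σ = E·α·ΔT = 316.0×10³ MPa × 3.25×10⁻⁶ × 255.7 = 263 MPa (compressive).

263 MPa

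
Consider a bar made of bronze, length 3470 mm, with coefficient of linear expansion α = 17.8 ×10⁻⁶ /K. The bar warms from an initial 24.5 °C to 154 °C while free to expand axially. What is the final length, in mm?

3478.0 mm

ΔT = 154 − 24.5 = 129.5 K.
ΔL = α·L₀·ΔT = 17.8×10⁻⁶ × 3470 mm × 129.5 K = 8.00 mm.
L = L₀ + ΔL = 3470 + 8.00 = 3478.0 mm.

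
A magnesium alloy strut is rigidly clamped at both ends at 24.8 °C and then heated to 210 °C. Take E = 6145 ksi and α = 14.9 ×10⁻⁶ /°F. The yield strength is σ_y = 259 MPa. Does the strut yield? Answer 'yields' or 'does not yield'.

does not yield

E = 6145 ksi = 42.37 GPa.
α = 14.9×10⁻⁶/°F × 9/5 = 26.8×10⁻⁶/K.
ΔT = 185.2 K. Constrained thermal stress σ = E·α·ΔT = 42.37×10³ MPa × 26.8×10⁻⁶ × 185.2 = 210 MPa (compressive).
Compare to σ_y = 259 MPa: σ < σ_y, so it does not yield.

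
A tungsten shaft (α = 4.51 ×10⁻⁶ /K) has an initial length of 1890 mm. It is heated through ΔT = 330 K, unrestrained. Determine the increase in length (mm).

ΔL = α·L₀·ΔT = 4.51×10⁻⁶ × 1890 mm × 330.0 K = 2.81 mm.

2.81 mm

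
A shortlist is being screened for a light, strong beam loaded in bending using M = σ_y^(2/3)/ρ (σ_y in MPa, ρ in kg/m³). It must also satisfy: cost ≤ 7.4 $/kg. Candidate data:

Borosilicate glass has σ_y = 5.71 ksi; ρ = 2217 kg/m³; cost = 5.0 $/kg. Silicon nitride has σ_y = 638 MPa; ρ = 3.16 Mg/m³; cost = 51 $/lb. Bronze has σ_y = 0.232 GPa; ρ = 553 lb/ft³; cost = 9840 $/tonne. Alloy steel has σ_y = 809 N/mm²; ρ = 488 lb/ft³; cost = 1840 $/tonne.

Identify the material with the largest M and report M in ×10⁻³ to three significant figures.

alloy steel, M = 11.1×10⁻³

Screen on constraints: cost ≤ 7.4 $/kg. Survivors: borosilicate glass, alloy steel.
After converting to SI:
  borosilicate glass: σ_y = 39.37 MPa, ρ = 2217 kg/m³
  alloy steel: σ_y = 809.0 MPa, ρ = 7817 kg/m³
  alloy steel: M = 11.1×10⁻³
  borosilicate glass: M = 5.22×10⁻³
Alloy steel has the largest M.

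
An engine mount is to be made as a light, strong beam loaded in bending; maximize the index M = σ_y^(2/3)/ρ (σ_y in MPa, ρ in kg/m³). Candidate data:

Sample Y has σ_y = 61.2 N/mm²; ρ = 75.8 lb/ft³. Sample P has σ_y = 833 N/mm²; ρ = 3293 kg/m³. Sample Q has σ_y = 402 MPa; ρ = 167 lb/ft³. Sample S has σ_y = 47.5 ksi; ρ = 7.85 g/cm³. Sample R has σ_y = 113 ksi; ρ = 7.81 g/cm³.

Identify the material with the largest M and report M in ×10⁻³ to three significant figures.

sample P, M = 26.9×10⁻³

After converting to SI:
  sample Y: σ_y = 61.20 MPa, ρ = 1214 kg/m³
  sample P: σ_y = 833.0 MPa, ρ = 3293 kg/m³
  sample Q: σ_y = 402.0 MPa, ρ = 2675 kg/m³
  sample S: σ_y = 327.5 MPa, ρ = 7850 kg/m³
  sample R: σ_y = 779.1 MPa, ρ = 7810 kg/m³
  sample P: M = 26.9×10⁻³
  sample Q: M = 20.4×10⁻³
  sample Y: M = 12.8×10⁻³
  sample R: M = 10.8×10⁻³
  sample S: M = 6.05×10⁻³
The maximum is for sample P.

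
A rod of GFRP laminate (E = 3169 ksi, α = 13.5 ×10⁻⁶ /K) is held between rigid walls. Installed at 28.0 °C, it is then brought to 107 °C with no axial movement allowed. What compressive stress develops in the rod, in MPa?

E = 3169 ksi = 21.85 GPa.
ΔT = 79.00 K. Constrained thermal stress σ = E·α·ΔT = 21.85×10³ MPa × 13.5×10⁻⁶ × 79.00 = 23.3 MPa (compressive).

23.3 MPa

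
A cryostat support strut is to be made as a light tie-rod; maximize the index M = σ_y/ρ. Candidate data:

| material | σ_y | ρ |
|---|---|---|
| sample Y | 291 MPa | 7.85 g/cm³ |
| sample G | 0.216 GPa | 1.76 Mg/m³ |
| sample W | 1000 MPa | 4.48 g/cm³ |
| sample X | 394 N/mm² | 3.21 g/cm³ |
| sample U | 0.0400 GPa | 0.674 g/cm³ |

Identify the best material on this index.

sample W

In SI units:
  sample Y: σ_y = 291.0 MPa, ρ = 7850 kg/m³
  sample G: σ_y = 216.0 MPa, ρ = 1760 kg/m³
  sample W: σ_y = 1000 MPa, ρ = 4480 kg/m³
  sample X: σ_y = 394.0 MPa, ρ = 3210 kg/m³
  sample U: σ_y = 40.00 MPa, ρ = 674.0 kg/m³
  sample W: M = 223 kN·m/kg
  sample X: M = 123 kN·m/kg
  sample G: M = 123 kN·m/kg
  sample U: M = 59.3 kN·m/kg
  sample Y: M = 37.1 kN·m/kg
Sample W has the largest M.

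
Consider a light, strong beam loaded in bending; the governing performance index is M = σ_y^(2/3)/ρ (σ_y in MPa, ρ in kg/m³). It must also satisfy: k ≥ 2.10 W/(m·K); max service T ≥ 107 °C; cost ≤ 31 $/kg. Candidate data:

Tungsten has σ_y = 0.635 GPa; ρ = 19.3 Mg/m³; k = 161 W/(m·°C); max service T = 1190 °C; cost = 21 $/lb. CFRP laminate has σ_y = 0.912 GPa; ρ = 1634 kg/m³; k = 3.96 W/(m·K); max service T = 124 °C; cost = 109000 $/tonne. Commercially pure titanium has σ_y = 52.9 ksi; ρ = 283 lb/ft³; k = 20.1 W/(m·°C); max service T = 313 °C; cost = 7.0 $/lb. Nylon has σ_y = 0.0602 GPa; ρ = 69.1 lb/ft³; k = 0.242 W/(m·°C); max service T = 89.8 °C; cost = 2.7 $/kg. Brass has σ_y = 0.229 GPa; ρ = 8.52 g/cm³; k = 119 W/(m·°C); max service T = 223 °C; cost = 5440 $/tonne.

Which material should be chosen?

commercially pure titanium

Screen on constraints: k ≥ 2.10 W/(m·K); max service T ≥ 107 °C; cost ≤ 31 $/kg. Survivors: commercially pure titanium, brass.
Normalizing units and computing the index:
  commercially pure titanium: σ_y = 364.7 MPa, ρ = 4533 kg/m³
  brass: σ_y = 229.0 MPa, ρ = 8520 kg/m³
  commercially pure titanium: M = 11.3×10⁻³
  brass: M = 4.39×10⁻³
Highest index: commercially pure titanium.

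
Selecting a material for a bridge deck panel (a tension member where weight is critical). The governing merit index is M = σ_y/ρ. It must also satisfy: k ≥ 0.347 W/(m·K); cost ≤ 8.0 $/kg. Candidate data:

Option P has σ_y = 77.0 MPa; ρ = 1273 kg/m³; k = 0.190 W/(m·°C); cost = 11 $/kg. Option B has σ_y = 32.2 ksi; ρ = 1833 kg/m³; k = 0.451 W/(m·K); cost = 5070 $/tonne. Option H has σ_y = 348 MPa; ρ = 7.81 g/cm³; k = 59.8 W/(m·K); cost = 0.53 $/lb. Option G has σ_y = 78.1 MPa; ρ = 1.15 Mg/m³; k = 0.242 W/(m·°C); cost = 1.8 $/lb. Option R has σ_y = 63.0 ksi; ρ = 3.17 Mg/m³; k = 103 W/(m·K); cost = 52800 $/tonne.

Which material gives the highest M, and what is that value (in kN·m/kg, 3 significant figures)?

Screen on constraints: k ≥ 0.347 W/(m·K); cost ≤ 8.0 $/kg. Survivors: option B, option H.
Putting every candidate on a common basis:
  option B: σ_y = 222.0 MPa, ρ = 1833 kg/m³
  option H: σ_y = 348.0 MPa, ρ = 7810 kg/m³
  option B: M = 121 kN·m/kg
  option H: M = 44.6 kN·m/kg
Option B ranks first.

option B, M = 121 kN·m/kg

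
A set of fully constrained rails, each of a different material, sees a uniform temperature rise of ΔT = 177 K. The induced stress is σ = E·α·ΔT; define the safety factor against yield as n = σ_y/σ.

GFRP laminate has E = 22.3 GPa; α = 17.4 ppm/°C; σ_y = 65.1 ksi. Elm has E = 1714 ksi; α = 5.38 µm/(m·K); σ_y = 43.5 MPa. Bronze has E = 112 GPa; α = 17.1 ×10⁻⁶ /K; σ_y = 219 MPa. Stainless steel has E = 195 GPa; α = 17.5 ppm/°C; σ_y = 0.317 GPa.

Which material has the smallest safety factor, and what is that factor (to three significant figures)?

stainless steel, n = 0.525

Converting E to GPa, α to ×10⁻⁶/K, σ_y to MPa, then σ and n for each:
  GFRP laminate: E = 22.30, α = 17.4, σ_y = 448.8 → σ = 68.7 MPa, n = 6.54
  elm: E = 11.82, α = 5.38, σ_y = 43.50 → σ = 11.3 MPa, n = 3.87
  bronze: E = 112.0, α = 17.1, σ_y = 219.0 → σ = 339 MPa, n = 0.646
  stainless steel: E = 195.0, α = 17.5, σ_y = 317.0 → σ = 604 MPa, n = 0.525
Smallest n: stainless steel with n = 0.525.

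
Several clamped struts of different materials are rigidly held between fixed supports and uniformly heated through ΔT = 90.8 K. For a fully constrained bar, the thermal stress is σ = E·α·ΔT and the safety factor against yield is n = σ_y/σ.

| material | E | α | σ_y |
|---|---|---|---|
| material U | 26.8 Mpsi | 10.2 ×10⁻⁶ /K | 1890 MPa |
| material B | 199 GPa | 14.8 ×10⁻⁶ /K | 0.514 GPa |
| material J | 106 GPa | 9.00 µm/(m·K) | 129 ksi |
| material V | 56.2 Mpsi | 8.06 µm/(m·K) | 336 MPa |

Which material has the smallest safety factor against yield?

material V

In consistent units (E in GPa, α in ×10⁻⁶/K, σ_y in MPa):
  material U: E = 184.8, α = 10.2, σ_y = 1890 → σ = 171 MPa, n = 11.0
  material B: E = 199.0, α = 14.8, σ_y = 514.0 → σ = 267 MPa, n = 1.92
  material J: E = 106.0, α = 9.00, σ_y = 889.4 → σ = 86.6 MPa, n = 10.3
  material V: E = 387.5, α = 8.06, σ_y = 336.0 → σ = 284 MPa, n = 1.18
Material V has the lowest safety factor, n = 1.18.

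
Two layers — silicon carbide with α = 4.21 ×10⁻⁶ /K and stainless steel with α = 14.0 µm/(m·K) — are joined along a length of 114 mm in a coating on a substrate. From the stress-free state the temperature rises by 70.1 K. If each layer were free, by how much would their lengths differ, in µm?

Δα = |4.21 − 14.0|×10⁻⁶/K = 9.79×10⁻⁶/K.
ΔL_mismatch = Δα·L·ΔT = 9.79×10⁻⁶ × 114.0 mm × 70.1 K = 78.2 µm.

78.2 µm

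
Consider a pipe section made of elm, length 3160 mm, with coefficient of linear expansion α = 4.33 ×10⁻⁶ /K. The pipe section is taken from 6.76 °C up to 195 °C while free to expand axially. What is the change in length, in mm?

ΔT = 195 − 6.76 = 188.2 K.
ΔL = α·L₀·ΔT = 4.33×10⁻⁶ × 3160 mm × 188.2 K = 2.58 mm.

2.58 mm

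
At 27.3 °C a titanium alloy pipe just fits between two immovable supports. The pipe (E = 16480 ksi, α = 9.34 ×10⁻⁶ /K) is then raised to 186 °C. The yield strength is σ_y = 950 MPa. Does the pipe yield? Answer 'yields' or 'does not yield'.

E = 16480 ksi = 113.6 GPa.
ΔT = 158.7 K. Constrained thermal stress σ = E·α·ΔT = 113.6×10³ MPa × 9.34×10⁻⁶ × 158.7 = 168 MPa (compressive).
Compare to σ_y = 950 MPa: σ < σ_y, so it does not yield.

does not yield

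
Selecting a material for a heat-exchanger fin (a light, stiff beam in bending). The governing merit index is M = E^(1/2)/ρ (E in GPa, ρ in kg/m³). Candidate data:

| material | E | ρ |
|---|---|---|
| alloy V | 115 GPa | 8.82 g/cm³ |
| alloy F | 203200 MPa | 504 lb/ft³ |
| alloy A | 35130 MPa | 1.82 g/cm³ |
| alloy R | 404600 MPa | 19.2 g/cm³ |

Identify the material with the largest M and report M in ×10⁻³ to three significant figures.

In SI units:
  alloy V: E = 115.0 GPa, ρ = 8820 kg/m³
  alloy F: E = 203.2 GPa, ρ = 8073 kg/m³
  alloy A: E = 35.13 GPa, ρ = 1820 kg/m³
  alloy R: E = 404.6 GPa, ρ = 19200 kg/m³
  alloy A: M = 3.26×10⁻³
  alloy F: M = 1.77×10⁻³
  alloy V: M = 1.22×10⁻³
  alloy R: M = 1.05×10⁻³
Alloy A has the largest M.

alloy A, M = 3.26×10⁻³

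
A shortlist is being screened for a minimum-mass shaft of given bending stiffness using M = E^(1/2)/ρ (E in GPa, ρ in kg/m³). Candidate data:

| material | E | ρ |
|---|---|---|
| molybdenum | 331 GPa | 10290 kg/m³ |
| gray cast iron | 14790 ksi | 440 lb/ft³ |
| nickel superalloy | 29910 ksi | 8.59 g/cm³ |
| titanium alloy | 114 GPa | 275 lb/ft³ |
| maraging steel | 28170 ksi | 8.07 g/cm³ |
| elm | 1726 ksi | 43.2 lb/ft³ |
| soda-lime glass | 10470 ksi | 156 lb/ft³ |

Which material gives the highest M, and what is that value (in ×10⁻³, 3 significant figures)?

Convert each candidate to consistent units, then evaluate M:
  molybdenum: E = 331.0 GPa, ρ = 10290 kg/m³
  gray cast iron: E = 102.0 GPa, ρ = 7048 kg/m³
  nickel superalloy: E = 206.2 GPa, ρ = 8590 kg/m³
  titanium alloy: E = 114.0 GPa, ρ = 4405 kg/m³
  maraging steel: E = 194.2 GPa, ρ = 8070 kg/m³
  elm: E = 11.90 GPa, ρ = 692.0 kg/m³
  soda-lime glass: E = 72.19 GPa, ρ = 2499 kg/m³
  elm: M = 4.99×10⁻³
  soda-lime glass: M = 3.40×10⁻³
  titanium alloy: M = 2.42×10⁻³
  molybdenum: M = 1.77×10⁻³
  maraging steel: M = 1.73×10⁻³
  nickel superalloy: M = 1.67×10⁻³
  gray cast iron: M = 1.43×10⁻³
Highest index: elm.

elm, M = 4.99×10⁻³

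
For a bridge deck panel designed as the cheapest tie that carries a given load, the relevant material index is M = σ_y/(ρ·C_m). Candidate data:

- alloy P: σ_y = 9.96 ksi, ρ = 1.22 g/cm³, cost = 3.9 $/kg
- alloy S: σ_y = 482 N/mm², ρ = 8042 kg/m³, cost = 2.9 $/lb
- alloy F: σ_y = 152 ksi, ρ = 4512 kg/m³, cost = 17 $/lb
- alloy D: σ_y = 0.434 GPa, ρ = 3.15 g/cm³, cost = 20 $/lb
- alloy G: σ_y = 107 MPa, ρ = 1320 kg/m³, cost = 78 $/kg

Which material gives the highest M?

alloy P

After converting to SI:
  alloy P: σ_y = 68.67 MPa, ρ = 1220 kg/m³, cost = 3.900 $/kg
  alloy S: σ_y = 482.0 MPa, ρ = 8042 kg/m³, cost = 6.393 $/kg
  alloy F: σ_y = 1048 MPa, ρ = 4512 kg/m³, cost = 37.48 $/kg
  alloy D: σ_y = 434.0 MPa, ρ = 3150 kg/m³, cost = 44.09 $/kg
  alloy G: σ_y = 107.0 MPa, ρ = 1320 kg/m³, cost = 78.00 $/kg
  alloy P: M = 14.4 kN·m per $
  alloy S: M = 9.37 kN·m per $
  alloy F: M = 6.20 kN·m per $
  alloy D: M = 3.12 kN·m per $
  alloy G: M = 1.04 kN·m per $
Alloy P ranks first.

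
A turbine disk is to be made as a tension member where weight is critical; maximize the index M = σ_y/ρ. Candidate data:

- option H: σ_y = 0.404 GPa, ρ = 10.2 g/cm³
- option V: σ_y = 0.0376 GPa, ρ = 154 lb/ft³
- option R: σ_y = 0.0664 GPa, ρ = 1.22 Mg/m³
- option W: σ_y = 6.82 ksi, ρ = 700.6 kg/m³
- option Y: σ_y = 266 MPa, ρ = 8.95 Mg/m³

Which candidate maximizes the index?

option W

In SI units:
  option H: σ_y = 404.0 MPa, ρ = 10200 kg/m³
  option V: σ_y = 37.60 MPa, ρ = 2467 kg/m³
  option R: σ_y = 66.40 MPa, ρ = 1220 kg/m³
  option W: σ_y = 47.02 MPa, ρ = 700.6 kg/m³
  option Y: σ_y = 266.0 MPa, ρ = 8950 kg/m³
  option W: M = 67.1 kN·m/kg
  option R: M = 54.4 kN·m/kg
  option H: M = 39.6 kN·m/kg
  option Y: M = 29.7 kN·m/kg
  option V: M = 15.2 kN·m/kg
Highest index: option W.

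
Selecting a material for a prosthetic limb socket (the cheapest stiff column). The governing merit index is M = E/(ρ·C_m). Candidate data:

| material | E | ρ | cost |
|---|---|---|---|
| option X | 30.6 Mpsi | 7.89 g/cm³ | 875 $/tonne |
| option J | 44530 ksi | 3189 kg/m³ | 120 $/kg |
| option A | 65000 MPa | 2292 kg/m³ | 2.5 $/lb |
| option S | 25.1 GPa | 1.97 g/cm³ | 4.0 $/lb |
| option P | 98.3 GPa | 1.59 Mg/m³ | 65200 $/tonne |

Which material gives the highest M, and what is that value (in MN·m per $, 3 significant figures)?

option X, M = 30.6 MN·m per $

Normalizing units and computing the index:
  option X: E = 211.0 GPa, ρ = 7890 kg/m³, cost = 0.8750 $/kg
  option J: E = 307.0 GPa, ρ = 3189 kg/m³, cost = 120.0 $/kg
  option A: E = 65.00 GPa, ρ = 2292 kg/m³, cost = 5.511 $/kg
  option S: E = 25.10 GPa, ρ = 1970 kg/m³, cost = 8.818 $/kg
  option P: E = 98.30 GPa, ρ = 1590 kg/m³, cost = 65.20 $/kg
  option X: M = 30.6 MN·m per $
  option A: M = 5.15 MN·m per $
  option S: M = 1.44 MN·m per $
  option P: M = 0.948 MN·m per $
  option J: M = 0.802 MN·m per $
The maximum is for option X.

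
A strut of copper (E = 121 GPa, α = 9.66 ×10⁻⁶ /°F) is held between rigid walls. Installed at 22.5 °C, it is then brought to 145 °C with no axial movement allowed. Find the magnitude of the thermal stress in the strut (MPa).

α = 9.66×10⁻⁶/°F × 9/5 = 17.4×10⁻⁶/K.
ΔT = 122.5 K. Constrained thermal stress σ = E·α·ΔT = 121.0×10³ MPa × 17.4×10⁻⁶ × 122.5 = 258 MPa (compressive).

258 MPa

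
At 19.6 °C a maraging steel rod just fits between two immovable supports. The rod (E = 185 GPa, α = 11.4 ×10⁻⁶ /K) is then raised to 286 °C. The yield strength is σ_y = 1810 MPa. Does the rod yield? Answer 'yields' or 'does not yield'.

ΔT = 266.4 K. Constrained thermal stress σ = E·α·ΔT = 185.0×10³ MPa × 11.4×10⁻⁶ × 266.4 = 562 MPa (compressive).
Compare to σ_y = 1810 MPa: σ < σ_y, so it does not yield.

does not yield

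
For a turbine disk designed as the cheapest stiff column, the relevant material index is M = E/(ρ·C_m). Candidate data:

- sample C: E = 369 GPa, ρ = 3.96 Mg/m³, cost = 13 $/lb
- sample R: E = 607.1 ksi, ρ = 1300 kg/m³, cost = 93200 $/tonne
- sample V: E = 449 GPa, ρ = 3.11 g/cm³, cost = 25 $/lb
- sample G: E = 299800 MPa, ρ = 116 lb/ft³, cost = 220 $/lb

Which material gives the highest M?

Normalizing units and computing the index:
  sample C: E = 369.0 GPa, ρ = 3960 kg/m³, cost = 28.66 $/kg
  sample R: E = 4.186 GPa, ρ = 1300 kg/m³, cost = 93.20 $/kg
  sample V: E = 449.0 GPa, ρ = 3110 kg/m³, cost = 55.11 $/kg
  sample G: E = 299.8 GPa, ρ = 1858 kg/m³, cost = 485.0 $/kg
  sample C: M = 3.25 MN·m per $
  sample V: M = 2.62 MN·m per $
  sample G: M = 0.333 MN·m per $
  sample R: M = 0.0345 MN·m per $
The maximum is for sample C.

sample C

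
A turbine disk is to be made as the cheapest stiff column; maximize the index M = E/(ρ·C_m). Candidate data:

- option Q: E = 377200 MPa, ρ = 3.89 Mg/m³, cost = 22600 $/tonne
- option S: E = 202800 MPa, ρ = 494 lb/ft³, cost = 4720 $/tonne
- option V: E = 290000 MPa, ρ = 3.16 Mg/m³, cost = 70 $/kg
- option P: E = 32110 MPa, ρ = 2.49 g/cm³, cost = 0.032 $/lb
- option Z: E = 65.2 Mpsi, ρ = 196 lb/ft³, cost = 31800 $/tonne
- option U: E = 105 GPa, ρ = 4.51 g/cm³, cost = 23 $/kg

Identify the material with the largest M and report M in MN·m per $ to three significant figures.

Normalizing units and computing the index:
  option Q: E = 377.2 GPa, ρ = 3890 kg/m³, cost = 22.60 $/kg
  option S: E = 202.8 GPa, ρ = 7913 kg/m³, cost = 4.720 $/kg
  option V: E = 290.0 GPa, ρ = 3160 kg/m³, cost = 70.00 $/kg
  option P: E = 32.11 GPa, ρ = 2490 kg/m³, cost = 0.07055 $/kg
  option Z: E = 449.5 GPa, ρ = 3140 kg/m³, cost = 31.80 $/kg
  option U: E = 105.0 GPa, ρ = 4510 kg/m³, cost = 23.00 $/kg
  option P: M = 183 MN·m per $
  option S: M = 5.43 MN·m per $
  option Z: M = 4.50 MN·m per $
  option Q: M = 4.29 MN·m per $
  option V: M = 1.31 MN·m per $
  option U: M = 1.01 MN·m per $
Option P ranks first.

option P, M = 183 MN·m per $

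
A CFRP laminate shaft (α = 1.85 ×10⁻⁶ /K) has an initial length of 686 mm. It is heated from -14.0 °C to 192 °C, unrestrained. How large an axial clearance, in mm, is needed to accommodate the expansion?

0.261 mm

ΔT = 192 − (-14.0) = 206.0 K.
ΔL = α·L₀·ΔT = 1.85×10⁻⁶ × 686 mm × 206.0 K = 0.261 mm.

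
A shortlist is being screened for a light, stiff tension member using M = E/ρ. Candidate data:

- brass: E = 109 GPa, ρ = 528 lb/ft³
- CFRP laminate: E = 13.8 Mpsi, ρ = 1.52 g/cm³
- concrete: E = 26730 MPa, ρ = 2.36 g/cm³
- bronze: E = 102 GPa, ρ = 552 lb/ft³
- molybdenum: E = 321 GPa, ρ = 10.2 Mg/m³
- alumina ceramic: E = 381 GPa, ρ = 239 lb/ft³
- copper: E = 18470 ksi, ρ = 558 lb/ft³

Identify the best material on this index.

Convert each candidate to consistent units, then evaluate M:
  brass: E = 109.0 GPa, ρ = 8458 kg/m³
  CFRP laminate: E = 95.15 GPa, ρ = 1520 kg/m³
  concrete: E = 26.73 GPa, ρ = 2360 kg/m³
  bronze: E = 102.0 GPa, ρ = 8842 kg/m³
  molybdenum: E = 321.0 GPa, ρ = 10200 kg/m³
  alumina ceramic: E = 381.0 GPa, ρ = 3828 kg/m³
  copper: E = 127.3 GPa, ρ = 8938 kg/m³
  alumina ceramic: M = 99.5 MN·m/kg
  CFRP laminate: M = 62.6 MN·m/kg
  molybdenum: M = 31.5 MN·m/kg
  copper: M = 14.2 MN·m/kg
  brass: M = 12.9 MN·m/kg
  bronze: M = 11.5 MN·m/kg
  concrete: M = 11.3 MN·m/kg
Alumina ceramic ranks first.

alumina ceramic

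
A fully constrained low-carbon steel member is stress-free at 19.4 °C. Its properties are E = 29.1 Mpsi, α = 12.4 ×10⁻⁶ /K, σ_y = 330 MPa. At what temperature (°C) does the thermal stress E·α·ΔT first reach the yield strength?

152 °C

E = 29.1 Mpsi = 200.6 GPa.
E·α·ΔT = 330.0 MPa ⇒ ΔT = 330.0 / (200.6×10³ × 12.4×10⁻⁶) = 132.6 K.
T = 19.4 + 132.6 = 152.0 °C.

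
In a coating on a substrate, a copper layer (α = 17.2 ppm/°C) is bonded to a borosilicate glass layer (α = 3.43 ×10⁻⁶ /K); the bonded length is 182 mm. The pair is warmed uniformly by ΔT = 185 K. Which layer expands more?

copper

α(copper) = 17.2×10⁻⁶/K vs α(borosilicate glass) = 3.43×10⁻⁶/K.
Higher α expands more for the same ΔT: copper.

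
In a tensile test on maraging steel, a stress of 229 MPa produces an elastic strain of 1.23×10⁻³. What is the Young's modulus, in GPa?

E = σ/ε = 229 MPa / 1.23×10⁻³ = 186200 MPa = 186 GPa.

186 GPa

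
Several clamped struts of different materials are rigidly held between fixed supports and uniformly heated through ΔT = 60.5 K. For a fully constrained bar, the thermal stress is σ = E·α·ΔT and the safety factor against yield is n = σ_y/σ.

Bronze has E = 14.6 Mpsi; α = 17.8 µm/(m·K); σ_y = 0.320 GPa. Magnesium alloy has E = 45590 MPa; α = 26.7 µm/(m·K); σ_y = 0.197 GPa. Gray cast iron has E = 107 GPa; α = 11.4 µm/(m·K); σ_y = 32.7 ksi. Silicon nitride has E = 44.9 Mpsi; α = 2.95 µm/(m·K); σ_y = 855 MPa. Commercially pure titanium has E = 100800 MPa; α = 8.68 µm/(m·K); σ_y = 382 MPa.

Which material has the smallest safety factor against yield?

With everything in SI (GPa, ×10⁻⁶/K, MPa):
  bronze: E = 100.7, α = 17.8, σ_y = 320.0 → σ = 108 MPa, n = 2.95
  magnesium alloy: E = 45.59, α = 26.7, σ_y = 197.0 → σ = 73.6 MPa, n = 2.68
  gray cast iron: E = 107.0, α = 11.4, σ_y = 225.5 → σ = 73.8 MPa, n = 3.06
  silicon nitride: E = 309.6, α = 2.95, σ_y = 855.0 → σ = 55.3 MPa, n = 15.5
  commercially pure titanium: E = 100.8, α = 8.68, σ_y = 382.0 → σ = 52.9 MPa, n = 7.22
Magnesium alloy has the lowest safety factor, n = 2.68.

magnesium alloy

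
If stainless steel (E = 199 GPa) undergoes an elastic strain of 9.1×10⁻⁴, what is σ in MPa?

181 MPa

σ = E·ε = 199000 MPa × 9.1×10⁻⁴ = 181 MPa.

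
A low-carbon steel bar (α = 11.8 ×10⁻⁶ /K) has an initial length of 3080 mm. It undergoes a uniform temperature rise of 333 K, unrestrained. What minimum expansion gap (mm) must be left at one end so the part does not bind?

12.1 mm

ΔL = α·L₀·ΔT = 11.8×10⁻⁶ × 3080 mm × 333.0 K = 12.1 mm.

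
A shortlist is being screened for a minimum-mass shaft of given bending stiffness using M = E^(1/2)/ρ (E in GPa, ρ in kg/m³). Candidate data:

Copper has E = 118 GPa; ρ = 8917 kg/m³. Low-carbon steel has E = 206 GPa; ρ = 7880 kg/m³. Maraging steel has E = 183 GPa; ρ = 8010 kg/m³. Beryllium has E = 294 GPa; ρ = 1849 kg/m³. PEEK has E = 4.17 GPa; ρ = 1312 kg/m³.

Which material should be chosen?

beryllium

Evaluate M for each candidate:
  beryllium: M = 9.27×10⁻³
  low-carbon steel: M = 1.82×10⁻³
  maraging steel: M = 1.69×10⁻³
  PEEK: M = 1.56×10⁻³
  copper: M = 1.22×10⁻³
The maximum is for beryllium.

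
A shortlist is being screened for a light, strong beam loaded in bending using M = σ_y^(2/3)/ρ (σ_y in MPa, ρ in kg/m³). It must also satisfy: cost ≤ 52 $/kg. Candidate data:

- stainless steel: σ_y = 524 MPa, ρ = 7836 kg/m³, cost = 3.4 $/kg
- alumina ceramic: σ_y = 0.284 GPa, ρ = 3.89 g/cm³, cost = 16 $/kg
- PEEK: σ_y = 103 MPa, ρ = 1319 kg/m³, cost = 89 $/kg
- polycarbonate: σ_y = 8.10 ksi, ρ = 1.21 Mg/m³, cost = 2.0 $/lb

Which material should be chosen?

polycarbonate

Screen on constraints: cost ≤ 52 $/kg. Survivors: stainless steel, alumina ceramic, polycarbonate.
Normalizing units and computing the index:
  stainless steel: σ_y = 524.0 MPa, ρ = 7836 kg/m³
  alumina ceramic: σ_y = 284.0 MPa, ρ = 3890 kg/m³
  polycarbonate: σ_y = 55.85 MPa, ρ = 1210 kg/m³
  polycarbonate: M = 12.1×10⁻³
  alumina ceramic: M = 11.1×10⁻³
  stainless steel: M = 8.29×10⁻³
The maximum is for polycarbonate.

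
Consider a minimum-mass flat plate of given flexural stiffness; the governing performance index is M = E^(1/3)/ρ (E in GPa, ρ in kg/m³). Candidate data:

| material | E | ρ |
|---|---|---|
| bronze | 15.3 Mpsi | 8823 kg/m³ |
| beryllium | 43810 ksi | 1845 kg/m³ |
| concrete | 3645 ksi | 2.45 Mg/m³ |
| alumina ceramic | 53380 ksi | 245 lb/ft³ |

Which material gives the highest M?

In SI units:
  bronze: E = 105.5 GPa, ρ = 8823 kg/m³
  beryllium: E = 302.1 GPa, ρ = 1845 kg/m³
  concrete: E = 25.13 GPa, ρ = 2450 kg/m³
  alumina ceramic: E = 368.0 GPa, ρ = 3925 kg/m³
  beryllium: M = 3.64×10⁻³
  alumina ceramic: M = 1.83×10⁻³
  concrete: M = 1.20×10⁻³
  bronze: M = 0.536×10⁻³
The maximum is for beryllium.

beryllium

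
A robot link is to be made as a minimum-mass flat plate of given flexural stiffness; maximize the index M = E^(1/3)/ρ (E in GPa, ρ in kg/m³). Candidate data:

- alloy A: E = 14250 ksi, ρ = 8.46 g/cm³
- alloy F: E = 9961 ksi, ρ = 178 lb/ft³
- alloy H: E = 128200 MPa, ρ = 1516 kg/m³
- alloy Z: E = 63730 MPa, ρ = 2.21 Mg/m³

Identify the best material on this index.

alloy H

Normalizing units and computing the index:
  alloy A: E = 98.25 GPa, ρ = 8460 kg/m³
  alloy F: E = 68.68 GPa, ρ = 2851 kg/m³
  alloy H: E = 128.2 GPa, ρ = 1516 kg/m³
  alloy Z: E = 63.73 GPa, ρ = 2210 kg/m³
  alloy H: M = 3.33×10⁻³
  alloy Z: M = 1.81×10⁻³
  alloy F: M = 1.44×10⁻³
  alloy A: M = 0.545×10⁻³
Alloy H ranks first.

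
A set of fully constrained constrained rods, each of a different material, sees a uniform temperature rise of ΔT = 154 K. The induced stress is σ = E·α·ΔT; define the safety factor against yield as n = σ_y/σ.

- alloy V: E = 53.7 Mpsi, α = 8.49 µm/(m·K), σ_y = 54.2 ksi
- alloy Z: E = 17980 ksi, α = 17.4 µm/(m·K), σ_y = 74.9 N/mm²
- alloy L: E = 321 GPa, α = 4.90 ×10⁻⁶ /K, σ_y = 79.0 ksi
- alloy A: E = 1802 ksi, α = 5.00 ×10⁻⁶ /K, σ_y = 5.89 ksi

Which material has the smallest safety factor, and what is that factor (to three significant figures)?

alloy Z, n = 0.225

In consistent units (E in GPa, α in ×10⁻⁶/K, σ_y in MPa):
  alloy V: E = 370.2, α = 8.49, σ_y = 373.7 → σ = 484 MPa, n = 0.772
  alloy Z: E = 124.0, α = 17.4, σ_y = 74.90 → σ = 332 MPa, n = 0.225
  alloy L: E = 321.0, α = 4.90, σ_y = 544.7 → σ = 242 MPa, n = 2.25
  alloy A: E = 12.42, α = 5.00, σ_y = 40.61 → σ = 9.57 MPa, n = 4.24
Smallest n: alloy Z with n = 0.225.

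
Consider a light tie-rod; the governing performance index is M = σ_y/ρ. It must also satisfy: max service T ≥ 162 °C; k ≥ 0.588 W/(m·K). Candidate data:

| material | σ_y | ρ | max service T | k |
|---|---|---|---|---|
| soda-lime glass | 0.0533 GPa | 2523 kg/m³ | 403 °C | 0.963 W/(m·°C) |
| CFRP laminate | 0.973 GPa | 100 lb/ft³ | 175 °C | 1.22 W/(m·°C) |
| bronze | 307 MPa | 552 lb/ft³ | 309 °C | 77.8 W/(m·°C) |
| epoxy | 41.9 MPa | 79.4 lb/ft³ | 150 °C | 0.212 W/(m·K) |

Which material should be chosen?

Screen on constraints: max service T ≥ 162 °C; k ≥ 0.588 W/(m·K). Survivors: soda-lime glass, CFRP laminate, bronze.
Putting every candidate on a common basis:
  soda-lime glass: σ_y = 53.30 MPa, ρ = 2523 kg/m³
  CFRP laminate: σ_y = 973.0 MPa, ρ = 1602 kg/m³
  bronze: σ_y = 307.0 MPa, ρ = 8842 kg/m³
  CFRP laminate: M = 607 kN·m/kg
  bronze: M = 34.7 kN·m/kg
  soda-lime glass: M = 21.1 kN·m/kg
The maximum is for CFRP laminate.

CFRP laminate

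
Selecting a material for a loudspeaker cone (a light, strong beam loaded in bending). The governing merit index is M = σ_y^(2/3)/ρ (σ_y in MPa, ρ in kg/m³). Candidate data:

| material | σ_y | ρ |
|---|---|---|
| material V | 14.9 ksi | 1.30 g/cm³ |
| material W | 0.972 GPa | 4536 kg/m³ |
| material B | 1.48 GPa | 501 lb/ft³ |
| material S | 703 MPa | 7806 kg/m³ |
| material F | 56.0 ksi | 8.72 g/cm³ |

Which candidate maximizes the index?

After converting to SI:
  material V: σ_y = 102.7 MPa, ρ = 1300 kg/m³
  material W: σ_y = 972.0 MPa, ρ = 4536 kg/m³
  material B: σ_y = 1480 MPa, ρ = 8025 kg/m³
  material S: σ_y = 703.0 MPa, ρ = 7806 kg/m³
  material F: σ_y = 386.1 MPa, ρ = 8720 kg/m³
  material W: M = 21.6×10⁻³
  material V: M = 16.9×10⁻³
  material B: M = 16.2×10⁻³
  material S: M = 10.1×10⁻³
  material F: M = 6.08×10⁻³
Material W has the largest M.

material W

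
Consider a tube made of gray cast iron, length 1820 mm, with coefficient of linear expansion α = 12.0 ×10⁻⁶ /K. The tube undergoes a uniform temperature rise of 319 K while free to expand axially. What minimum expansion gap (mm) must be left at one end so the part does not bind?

6.97 mm

ΔL = α·L₀·ΔT = 12.0×10⁻⁶ × 1820 mm × 319.0 K = 6.97 mm.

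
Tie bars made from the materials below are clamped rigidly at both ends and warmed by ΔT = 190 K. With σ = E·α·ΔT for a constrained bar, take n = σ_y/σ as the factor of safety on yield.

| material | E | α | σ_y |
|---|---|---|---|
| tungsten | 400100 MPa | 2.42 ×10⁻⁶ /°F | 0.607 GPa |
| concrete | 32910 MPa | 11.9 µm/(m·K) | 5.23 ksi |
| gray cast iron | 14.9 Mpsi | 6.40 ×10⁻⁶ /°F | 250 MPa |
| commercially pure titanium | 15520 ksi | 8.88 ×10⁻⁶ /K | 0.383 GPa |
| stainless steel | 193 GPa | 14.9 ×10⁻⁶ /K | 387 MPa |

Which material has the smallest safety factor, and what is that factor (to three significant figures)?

concrete, n = 0.485

Per material, after unit conversion:
  tungsten: E = 400.1, α = 4.36, σ_y = 607.0 → σ = 331 MPa, n = 1.83
  concrete: E = 32.91, α = 11.9, σ_y = 36.06 → σ = 74.4 MPa, n = 0.485
  gray cast iron: E = 102.7, α = 11.5, σ_y = 250.0 → σ = 225 MPa, n = 1.11
  commercially pure titanium: E = 107.0, α = 8.88, σ_y = 383.0 → σ = 181 MPa, n = 2.12
  stainless steel: E = 193.0, α = 14.9, σ_y = 387.0 → σ = 546 MPa, n = 0.708
Smallest n: concrete with n = 0.485.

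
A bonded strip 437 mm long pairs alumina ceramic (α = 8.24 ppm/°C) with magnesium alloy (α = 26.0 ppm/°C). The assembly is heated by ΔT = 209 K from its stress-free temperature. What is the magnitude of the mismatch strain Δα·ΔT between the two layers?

Δα = |8.24 − 26.0|×10⁻⁶/K = 17.8×10⁻⁶/K.
Mismatch strain = Δα·ΔT = 17.8×10⁻⁶ × 209.0 = 3.71×10⁻³.

3.71×10⁻³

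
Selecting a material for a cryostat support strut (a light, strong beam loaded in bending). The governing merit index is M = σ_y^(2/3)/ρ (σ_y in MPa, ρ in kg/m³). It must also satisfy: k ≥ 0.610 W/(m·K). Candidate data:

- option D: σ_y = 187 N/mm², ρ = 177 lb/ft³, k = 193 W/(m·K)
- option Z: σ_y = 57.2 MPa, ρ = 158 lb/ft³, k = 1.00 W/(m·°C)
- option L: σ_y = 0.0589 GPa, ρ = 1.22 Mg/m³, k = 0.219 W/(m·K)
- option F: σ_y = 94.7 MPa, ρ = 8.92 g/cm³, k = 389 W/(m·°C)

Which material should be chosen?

Screen on constraints: k ≥ 0.610 W/(m·K). Survivors: option D, option Z, option F.
Normalizing units and computing the index:
  option D: σ_y = 187.0 MPa, ρ = 2835 kg/m³
  option Z: σ_y = 57.20 MPa, ρ = 2531 kg/m³
  option F: σ_y = 94.70 MPa, ρ = 8920 kg/m³
  option D: M = 11.5×10⁻³
  option Z: M = 5.87×10⁻³
  option F: M = 2.33×10⁻³
The maximum is for option D.

option D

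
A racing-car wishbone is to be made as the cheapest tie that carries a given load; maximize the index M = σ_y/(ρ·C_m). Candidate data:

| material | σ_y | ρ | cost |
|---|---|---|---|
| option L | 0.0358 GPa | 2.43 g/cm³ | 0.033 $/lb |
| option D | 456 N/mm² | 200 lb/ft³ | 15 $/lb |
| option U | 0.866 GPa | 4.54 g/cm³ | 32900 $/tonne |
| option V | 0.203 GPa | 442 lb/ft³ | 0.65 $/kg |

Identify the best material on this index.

Convert each candidate to consistent units, then evaluate M:
  option L: σ_y = 35.80 MPa, ρ = 2430 kg/m³, cost = 0.07275 $/kg
  option D: σ_y = 456.0 MPa, ρ = 3204 kg/m³, cost = 33.07 $/kg
  option U: σ_y = 866.0 MPa, ρ = 4540 kg/m³, cost = 32.90 $/kg
  option V: σ_y = 203.0 MPa, ρ = 7080 kg/m³, cost = 0.6500 $/kg
  option L: M = 203 kN·m per $
  option V: M = 44.1 kN·m per $
  option U: M = 5.80 kN·m per $
  option D: M = 4.30 kN·m per $
The maximum is for option L.

option L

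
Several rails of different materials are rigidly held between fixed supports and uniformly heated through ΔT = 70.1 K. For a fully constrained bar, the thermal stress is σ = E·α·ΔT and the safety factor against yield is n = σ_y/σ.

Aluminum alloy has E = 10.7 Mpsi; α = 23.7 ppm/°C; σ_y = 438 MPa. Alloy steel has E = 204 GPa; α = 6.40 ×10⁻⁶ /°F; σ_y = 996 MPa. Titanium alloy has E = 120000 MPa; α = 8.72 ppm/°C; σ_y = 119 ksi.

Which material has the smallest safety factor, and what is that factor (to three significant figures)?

In consistent units (E in GPa, α in ×10⁻⁶/K, σ_y in MPa):
  aluminum alloy: E = 73.77, α = 23.7, σ_y = 438.0 → σ = 123 MPa, n = 3.57
  alloy steel: E = 204.0, α = 11.5, σ_y = 996.0 → σ = 165 MPa, n = 6.05
  titanium alloy: E = 120.0, α = 8.72, σ_y = 820.5 → σ = 73.4 MPa, n = 11.2
Smallest n: aluminum alloy with n = 3.57.

aluminum alloy, n = 3.57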